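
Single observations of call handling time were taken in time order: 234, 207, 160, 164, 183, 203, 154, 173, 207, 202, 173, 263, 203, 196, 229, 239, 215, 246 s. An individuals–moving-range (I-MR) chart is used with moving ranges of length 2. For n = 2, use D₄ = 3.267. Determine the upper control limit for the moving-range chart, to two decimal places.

97.63

Moving ranges: 27, 47, 4, 19, 20, 49, 19, 34, 5, 29, 90, 60, 7, 33, 10, 24, 31; M̄R̄ = 508.0000 / 17 = 29.8824
UCL_MR = D₄·M̄R̄ = 3.267 × 29.8824 = 97.6256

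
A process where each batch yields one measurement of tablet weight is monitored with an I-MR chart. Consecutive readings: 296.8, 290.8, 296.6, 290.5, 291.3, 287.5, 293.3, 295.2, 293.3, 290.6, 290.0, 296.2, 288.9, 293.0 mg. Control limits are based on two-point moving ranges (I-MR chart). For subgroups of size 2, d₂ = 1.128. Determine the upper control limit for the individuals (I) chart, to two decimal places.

303.27

X̄ = (296.8 + 290.8 + 296.6 + 290.5 + 291.3 + 287.5 + 293.3 + 295.2 + 293.3 + 290.6 + 290.0 + 296.2 + 288.9 + 293.0) / 14 = 292.4286
Moving ranges: 6.0, 5.8, 6.1, 0.8, 3.8, 5.8, 1.9, 1.9, 2.7, 0.6, 6.2, 7.3, 4.1; M̄R̄ = 53.0000 / 13 = 4.0769
UCL = X̄ + 3·M̄R̄/d₂ = 292.4286 + 3 × 4.0769 / 1.128 = 303.2715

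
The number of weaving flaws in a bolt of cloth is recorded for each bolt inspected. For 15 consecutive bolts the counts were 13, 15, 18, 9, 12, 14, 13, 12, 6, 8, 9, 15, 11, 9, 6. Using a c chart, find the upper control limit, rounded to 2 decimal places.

21.43

c̄ = (13 + 15 + 18 + 9 + 12 + 14 + 13 + 12 + 6 + 8 + 9 + 15 + 11 + 9 + 6) / 15 = 170 / 15 = 11.3333
UCL = c̄ + 3√c̄ = 11.3333 + 3 × √11.3333 = 11.3333 + 3 × 3.3665 = 21.4328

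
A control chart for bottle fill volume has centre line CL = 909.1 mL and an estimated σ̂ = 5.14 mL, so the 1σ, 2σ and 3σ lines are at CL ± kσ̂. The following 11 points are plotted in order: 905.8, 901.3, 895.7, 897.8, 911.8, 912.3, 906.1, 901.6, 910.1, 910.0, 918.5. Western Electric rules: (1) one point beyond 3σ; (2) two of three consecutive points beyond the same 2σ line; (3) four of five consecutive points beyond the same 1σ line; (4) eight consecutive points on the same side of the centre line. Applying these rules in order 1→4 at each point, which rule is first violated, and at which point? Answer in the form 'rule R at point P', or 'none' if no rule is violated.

Zone of each point (C = within 1σ̂, B = 1σ̂–2σ̂, A = 2σ̂–3σ̂, * = beyond 3σ̂; sign = side of CL): 1:-C, 2:-B, 3:-A, 4:-A, 5:+C, 6:+C, 7:-C, 8:-B, 9:+C, 10:+C, 11:+B
Rule 2 (two of three consecutive points beyond the same 2σ limit) is satisfied at point 4.

rule 2 at point 4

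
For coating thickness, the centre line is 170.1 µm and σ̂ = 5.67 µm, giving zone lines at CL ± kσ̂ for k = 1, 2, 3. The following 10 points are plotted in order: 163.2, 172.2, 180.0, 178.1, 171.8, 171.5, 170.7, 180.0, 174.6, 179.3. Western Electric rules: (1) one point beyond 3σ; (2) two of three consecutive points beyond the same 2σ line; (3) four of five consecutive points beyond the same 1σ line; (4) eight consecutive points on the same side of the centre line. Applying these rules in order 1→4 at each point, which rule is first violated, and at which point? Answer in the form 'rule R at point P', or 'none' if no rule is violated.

rule 4 at point 9

Zone of each point (C = within 1σ̂, B = 1σ̂–2σ̂, A = 2σ̂–3σ̂, * = beyond 3σ̂; sign = side of CL): 1:-B, 2:+C, 3:+B, 4:+B, 5:+C, 6:+C, 7:+C, 8:+B, 9:+C, 10:+B
Rule 4 (eight consecutive points on the same side of the centre line) is satisfied at point 9.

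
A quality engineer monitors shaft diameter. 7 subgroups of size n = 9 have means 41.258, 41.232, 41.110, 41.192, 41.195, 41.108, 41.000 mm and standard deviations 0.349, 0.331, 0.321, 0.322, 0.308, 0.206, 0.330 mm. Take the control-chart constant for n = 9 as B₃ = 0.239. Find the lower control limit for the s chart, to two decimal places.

0.07

s̄ = (0.349 + 0.331 + 0.321 + 0.322 + 0.308 + 0.206 + 0.330) / 7 = 0.3096
LCL_s = B₃·s̄ = 0.239 × 0.3096 = 0.0740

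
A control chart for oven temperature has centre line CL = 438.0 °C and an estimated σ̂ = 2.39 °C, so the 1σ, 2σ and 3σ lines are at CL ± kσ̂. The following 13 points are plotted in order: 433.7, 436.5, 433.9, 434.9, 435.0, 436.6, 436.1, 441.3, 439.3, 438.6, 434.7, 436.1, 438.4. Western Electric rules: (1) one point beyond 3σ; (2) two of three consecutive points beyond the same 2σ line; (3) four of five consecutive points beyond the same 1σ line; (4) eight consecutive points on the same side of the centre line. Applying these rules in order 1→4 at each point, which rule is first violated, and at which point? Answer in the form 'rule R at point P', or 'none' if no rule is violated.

rule 3 at point 5

Zone of each point (C = within 1σ̂, B = 1σ̂–2σ̂, A = 2σ̂–3σ̂, * = beyond 3σ̂; sign = side of CL): 1:-B, 2:-C, 3:-B, 4:-B, 5:-B, 6:-C, 7:-C, 8:+B, 9:+C, 10:+C, 11:-B, 12:-C, 13:+C
Rule 3 (four of five consecutive points beyond the same 1σ limit) is satisfied at point 5.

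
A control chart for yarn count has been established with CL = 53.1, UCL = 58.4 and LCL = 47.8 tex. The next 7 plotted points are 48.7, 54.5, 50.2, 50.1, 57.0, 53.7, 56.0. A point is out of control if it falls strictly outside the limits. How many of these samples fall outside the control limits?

All 7 points lie within [47.8, 58.4].

0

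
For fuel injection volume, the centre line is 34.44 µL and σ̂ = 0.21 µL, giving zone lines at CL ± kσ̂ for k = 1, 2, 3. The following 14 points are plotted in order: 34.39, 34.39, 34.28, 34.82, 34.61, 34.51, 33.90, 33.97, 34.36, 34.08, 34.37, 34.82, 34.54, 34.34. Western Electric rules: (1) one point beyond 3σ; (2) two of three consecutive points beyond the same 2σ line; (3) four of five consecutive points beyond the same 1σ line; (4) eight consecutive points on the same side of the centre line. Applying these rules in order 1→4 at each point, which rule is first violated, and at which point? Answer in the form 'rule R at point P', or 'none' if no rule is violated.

Zone of each point (C = within 1σ̂, B = 1σ̂–2σ̂, A = 2σ̂–3σ̂, * = beyond 3σ̂; sign = side of CL): 1:-C, 2:-C, 3:-C, 4:+B, 5:+C, 6:+C, 7:-A, 8:-A, 9:-C, 10:-B, 11:-C, 12:+B, 13:+C, 14:-C
Rule 2 (two of three consecutive points beyond the same 2σ limit) is satisfied at point 8.

rule 2 at point 8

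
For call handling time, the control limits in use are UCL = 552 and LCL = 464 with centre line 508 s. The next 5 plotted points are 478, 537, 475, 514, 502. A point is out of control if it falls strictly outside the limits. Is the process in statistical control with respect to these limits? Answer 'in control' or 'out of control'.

in control

All 5 points lie within [464, 552].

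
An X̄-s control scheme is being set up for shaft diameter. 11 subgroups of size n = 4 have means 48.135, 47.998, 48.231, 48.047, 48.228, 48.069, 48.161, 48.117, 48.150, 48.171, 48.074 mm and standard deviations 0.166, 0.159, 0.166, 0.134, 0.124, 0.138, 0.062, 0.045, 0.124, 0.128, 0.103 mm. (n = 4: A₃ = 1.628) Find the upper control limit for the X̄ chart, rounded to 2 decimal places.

X̄̄ = (48.135 + 47.998 + 48.231 + 48.047 + 48.228 + 48.069 + 48.161 + 48.117 + 48.150 + 48.171 + 48.074) / 11 = 48.1255
s̄ = (0.166 + 0.159 + 0.166 + 0.134 + 0.124 + 0.138 + 0.062 + 0.045 + 0.124 + 0.128 + 0.103) / 11 = 0.1226
UCL = X̄̄ + A₃·s̄ = 48.1255 + 1.628 × 0.1226 = 48.3252

48.33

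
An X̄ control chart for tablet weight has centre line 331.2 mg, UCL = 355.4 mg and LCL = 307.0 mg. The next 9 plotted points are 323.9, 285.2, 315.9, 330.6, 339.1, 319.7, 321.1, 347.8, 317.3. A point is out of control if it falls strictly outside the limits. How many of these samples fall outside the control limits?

Compare each point to [307.0, 355.4]: sample 2 = 285.2 < LCL.

1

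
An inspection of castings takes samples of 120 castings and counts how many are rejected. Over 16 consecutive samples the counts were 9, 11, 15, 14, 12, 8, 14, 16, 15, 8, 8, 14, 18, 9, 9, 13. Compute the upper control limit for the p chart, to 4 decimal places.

0.1829

p̄ = Σdᵢ / (k·n) = 193 / (16 × 120) = 0.10052
UCL = p̄ + 3·√(p̄(1−p̄)/n) = 0.10052 + 3 × √(0.10052×0.89948/120) = 0.10052 + 3 × 0.02745 = 0.18287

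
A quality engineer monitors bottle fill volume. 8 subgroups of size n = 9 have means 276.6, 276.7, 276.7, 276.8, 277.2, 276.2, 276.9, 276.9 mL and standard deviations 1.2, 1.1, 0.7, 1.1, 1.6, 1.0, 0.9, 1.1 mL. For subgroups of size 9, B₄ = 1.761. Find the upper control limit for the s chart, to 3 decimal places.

1.915

s̄ = (1.2 + 1.1 + 0.7 + 1.1 + 1.6 + 1.0 + 0.9 + 1.1) / 8 = 1.0875
UCL_s = B₄·s̄ = 1.761 × 1.0875 = 1.9151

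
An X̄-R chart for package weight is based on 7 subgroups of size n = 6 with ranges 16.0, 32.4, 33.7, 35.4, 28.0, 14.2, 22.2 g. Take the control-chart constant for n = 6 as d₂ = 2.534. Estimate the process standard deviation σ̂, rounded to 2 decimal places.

R̄ = (16.0 + 32.4 + 33.7 + 35.4 + 28.0 + 14.2 + 22.2) / 7 = 25.9857
σ̂ = R̄ / d₂ = 25.9857 / 2.534 = 10.2548

10.25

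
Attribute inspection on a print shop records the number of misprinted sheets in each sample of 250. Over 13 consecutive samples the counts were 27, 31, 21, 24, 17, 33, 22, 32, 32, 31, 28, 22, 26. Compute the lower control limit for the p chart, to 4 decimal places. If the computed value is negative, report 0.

p̄ = Σdᵢ / (k·n) = 346 / (13 × 250) = 0.10646
LCL = p̄ − 3·√(p̄(1−p̄)/n) = 0.10646 − 3 × 0.01951 = 0.04794

0.0479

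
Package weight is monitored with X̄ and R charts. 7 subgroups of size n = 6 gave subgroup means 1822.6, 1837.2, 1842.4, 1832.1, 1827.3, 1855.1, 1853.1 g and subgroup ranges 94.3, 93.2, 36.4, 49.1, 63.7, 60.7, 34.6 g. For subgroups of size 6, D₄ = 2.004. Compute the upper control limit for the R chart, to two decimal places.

123.68

R̄ = (94.3 + 93.2 + 36.4 + 49.1 + 63.7 + 60.7 + 34.6) / 7 = 432.0000 / 7 = 61.7143
UCL_R = D₄·R̄ = 2.004 × 61.7143 = 123.6754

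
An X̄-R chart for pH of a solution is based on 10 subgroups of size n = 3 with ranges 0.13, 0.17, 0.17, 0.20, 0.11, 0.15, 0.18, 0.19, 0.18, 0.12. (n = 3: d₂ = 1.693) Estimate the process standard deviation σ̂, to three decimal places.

0.095

R̄ = (0.13 + 0.17 + 0.17 + 0.20 + 0.11 + 0.15 + 0.18 + 0.19 + 0.18 + 0.12) / 10 = 0.1600
σ̂ = R̄ / d₂ = 0.1600 / 1.693 = 0.0945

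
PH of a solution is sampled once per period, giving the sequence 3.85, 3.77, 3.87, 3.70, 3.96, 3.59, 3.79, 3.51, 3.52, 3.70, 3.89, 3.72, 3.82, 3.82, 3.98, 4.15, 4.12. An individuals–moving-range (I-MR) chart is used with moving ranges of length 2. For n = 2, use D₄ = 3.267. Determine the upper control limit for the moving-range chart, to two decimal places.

0.50

Moving ranges: 0.08, 0.10, 0.17, 0.26, 0.37, 0.20, 0.28, 0.01, 0.18, 0.19, 0.17, 0.10, 0.00, 0.16, 0.17, 0.03; M̄R̄ = 2.4700 / 16 = 0.1544
UCL_MR = D₄·M̄R̄ = 3.267 × 0.1544 = 0.5043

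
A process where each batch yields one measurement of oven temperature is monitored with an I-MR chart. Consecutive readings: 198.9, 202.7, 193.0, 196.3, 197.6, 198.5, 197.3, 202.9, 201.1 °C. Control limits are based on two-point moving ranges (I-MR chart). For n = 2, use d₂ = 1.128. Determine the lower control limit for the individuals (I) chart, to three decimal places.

X̄ = (198.9 + 202.7 + 193.0 + 196.3 + 197.6 + 198.5 + 197.3 + 202.9 + 201.1) / 9 = 198.7000
Moving ranges: 3.8, 9.7, 3.3, 1.3, 0.9, 1.2, 5.6, 1.8; M̄R̄ = 27.6000 / 8 = 3.4500
LCL = X̄ − 3·M̄R̄/d₂ = 198.7000 − 3 × 3.4500 / 1.128 = 189.5245

189.524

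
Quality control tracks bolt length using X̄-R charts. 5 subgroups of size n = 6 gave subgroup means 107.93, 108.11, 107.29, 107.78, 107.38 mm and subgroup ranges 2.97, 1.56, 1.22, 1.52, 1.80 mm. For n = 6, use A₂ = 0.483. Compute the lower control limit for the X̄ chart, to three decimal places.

106.822

X̄̄ = (107.93 + 108.11 + 107.29 + 107.78 + 107.38) / 5 = 538.4900 / 5 = 107.6980
R̄ = (2.97 + 1.56 + 1.22 + 1.52 + 1.80) / 5 = 9.0700 / 5 = 1.8140
LCL = X̄̄ − A₂·R̄ = 107.6980 − 0.483 × 1.8140 = 106.8218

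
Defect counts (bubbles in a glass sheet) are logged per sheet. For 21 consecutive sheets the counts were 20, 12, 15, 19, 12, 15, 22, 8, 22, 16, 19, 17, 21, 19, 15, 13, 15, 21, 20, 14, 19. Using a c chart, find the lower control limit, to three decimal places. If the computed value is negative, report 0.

4.540

c̄ = (20 + 12 + 15 + 19 + 12 + 15 + 22 + 8 + 22 + 16 + 19 + 17 + 21 + 19 + 15 + 13 + 15 + 21 + 20 + 14 + 19) / 21 = 354 / 21 = 16.8571
LCL = c̄ − 3√c̄ = 16.8571 − 3 × 4.1057 = 4.5399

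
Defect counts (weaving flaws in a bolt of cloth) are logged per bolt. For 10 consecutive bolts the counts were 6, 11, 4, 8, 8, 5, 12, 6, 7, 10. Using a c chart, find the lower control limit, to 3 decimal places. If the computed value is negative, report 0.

0.000

c̄ = (6 + 11 + 4 + 8 + 8 + 5 + 12 + 6 + 7 + 10) / 10 = 77 / 10 = 7.7000
LCL = c̄ − 3√c̄ = 7.7000 − 3 × 2.7749 = -0.6247 → 0 (cannot be negative)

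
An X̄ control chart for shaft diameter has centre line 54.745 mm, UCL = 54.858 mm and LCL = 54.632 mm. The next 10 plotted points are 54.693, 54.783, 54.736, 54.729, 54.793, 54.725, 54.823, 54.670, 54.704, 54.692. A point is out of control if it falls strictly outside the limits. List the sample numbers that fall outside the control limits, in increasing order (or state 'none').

All 10 points lie within [54.632, 54.858].

none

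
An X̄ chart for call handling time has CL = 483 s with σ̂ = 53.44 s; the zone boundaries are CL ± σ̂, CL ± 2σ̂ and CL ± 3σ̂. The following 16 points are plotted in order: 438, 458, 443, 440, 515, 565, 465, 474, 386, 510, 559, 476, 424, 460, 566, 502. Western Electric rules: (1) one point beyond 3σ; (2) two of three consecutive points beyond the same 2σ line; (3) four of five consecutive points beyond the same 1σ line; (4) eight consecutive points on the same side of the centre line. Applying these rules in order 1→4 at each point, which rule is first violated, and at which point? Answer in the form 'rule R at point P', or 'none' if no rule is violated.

Zone of each point (C = within 1σ̂, B = 1σ̂–2σ̂, A = 2σ̂–3σ̂, * = beyond 3σ̂; sign = side of CL): 1:-C, 2:-C, 3:-C, 4:-C, 5:+C, 6:+B, 7:-C, 8:-C, 9:-B, 10:+C, 11:+B, 12:-C, 13:-B, 14:-C, 15:+B, 16:+C
No rule fires across all 16 points.

none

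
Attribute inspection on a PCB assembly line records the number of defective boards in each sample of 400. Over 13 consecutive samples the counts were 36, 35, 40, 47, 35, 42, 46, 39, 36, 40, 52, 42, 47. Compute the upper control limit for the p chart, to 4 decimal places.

0.1489

p̄ = Σdᵢ / (k·n) = 537 / (13 × 400) = 0.10327
UCL = p̄ + 3·√(p̄(1−p̄)/n) = 0.10327 + 3 × √(0.10327×0.89673/400) = 0.10327 + 3 × 0.01522 = 0.14892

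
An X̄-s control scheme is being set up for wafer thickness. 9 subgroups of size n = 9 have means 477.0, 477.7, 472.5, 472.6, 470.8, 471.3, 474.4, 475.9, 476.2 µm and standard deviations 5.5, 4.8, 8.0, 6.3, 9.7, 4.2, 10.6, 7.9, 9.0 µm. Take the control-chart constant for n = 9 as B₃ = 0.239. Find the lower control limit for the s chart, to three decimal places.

s̄ = (5.5 + 4.8 + 8.0 + 6.3 + 9.7 + 4.2 + 10.6 + 7.9 + 9.0) / 9 = 7.3333
LCL_s = B₃·s̄ = 0.239 × 7.3333 = 1.7527

1.753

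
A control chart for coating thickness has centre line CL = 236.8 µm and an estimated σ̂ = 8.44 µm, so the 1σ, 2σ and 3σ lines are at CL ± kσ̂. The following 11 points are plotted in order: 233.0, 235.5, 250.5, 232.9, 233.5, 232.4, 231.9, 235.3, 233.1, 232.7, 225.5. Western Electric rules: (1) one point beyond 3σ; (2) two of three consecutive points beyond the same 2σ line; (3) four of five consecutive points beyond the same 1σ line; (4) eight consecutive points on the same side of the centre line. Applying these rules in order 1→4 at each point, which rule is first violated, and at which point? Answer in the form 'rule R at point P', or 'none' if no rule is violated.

rule 4 at point 11

Zone of each point (C = within 1σ̂, B = 1σ̂–2σ̂, A = 2σ̂–3σ̂, * = beyond 3σ̂; sign = side of CL): 1:-C, 2:-C, 3:+B, 4:-C, 5:-C, 6:-C, 7:-C, 8:-C, 9:-C, 10:-C, 11:-B
Rule 4 (eight consecutive points on the same side of the centre line) is satisfied at point 11.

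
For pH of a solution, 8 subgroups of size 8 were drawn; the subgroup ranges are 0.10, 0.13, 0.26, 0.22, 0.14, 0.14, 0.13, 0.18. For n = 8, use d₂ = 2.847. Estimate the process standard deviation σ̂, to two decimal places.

0.06

R̄ = (0.10 + 0.13 + 0.26 + 0.22 + 0.14 + 0.14 + 0.13 + 0.18) / 8 = 0.1625
σ̂ = R̄ / d₂ = 0.1625 / 2.847 = 0.0571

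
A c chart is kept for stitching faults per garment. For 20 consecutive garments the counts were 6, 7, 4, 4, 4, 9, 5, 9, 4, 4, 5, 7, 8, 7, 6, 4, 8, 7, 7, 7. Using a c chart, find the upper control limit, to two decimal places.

c̄ = (6 + 7 + 4 + 4 + 4 + 9 + 5 + 9 + 4 + 4 + 5 + 7 + 8 + 7 + 6 + 4 + 8 + 7 + 7 + 7) / 20 = 122 / 20 = 6.1000
UCL = c̄ + 3√c̄ = 6.1000 + 3 × √6.1000 = 6.1000 + 3 × 2.4698 = 13.5095

13.51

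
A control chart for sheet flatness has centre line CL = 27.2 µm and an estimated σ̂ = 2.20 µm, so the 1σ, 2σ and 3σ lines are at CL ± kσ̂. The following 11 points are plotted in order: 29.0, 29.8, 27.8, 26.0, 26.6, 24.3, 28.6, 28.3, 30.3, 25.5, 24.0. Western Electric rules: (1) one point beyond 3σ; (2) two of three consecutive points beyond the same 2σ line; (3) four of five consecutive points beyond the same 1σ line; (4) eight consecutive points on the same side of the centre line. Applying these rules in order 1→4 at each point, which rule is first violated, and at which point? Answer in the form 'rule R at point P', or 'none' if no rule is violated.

Zone of each point (C = within 1σ̂, B = 1σ̂–2σ̂, A = 2σ̂–3σ̂, * = beyond 3σ̂; sign = side of CL): 1:+C, 2:+B, 3:+C, 4:-C, 5:-C, 6:-B, 7:+C, 8:+C, 9:+B, 10:-C, 11:-B
No rule fires across all 11 points.

none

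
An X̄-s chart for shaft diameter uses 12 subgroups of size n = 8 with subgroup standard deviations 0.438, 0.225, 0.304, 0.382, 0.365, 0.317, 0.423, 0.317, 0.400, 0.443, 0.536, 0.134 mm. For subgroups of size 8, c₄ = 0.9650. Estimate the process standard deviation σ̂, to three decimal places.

s̄ = (0.438 + 0.225 + 0.304 + 0.382 + 0.365 + 0.317 + 0.423 + 0.317 + 0.400 + 0.443 + 0.536 + 0.134) / 12 = 0.3570
σ̂ = s̄ / c₄ = 0.3570 / 0.9650 = 0.3699

0.370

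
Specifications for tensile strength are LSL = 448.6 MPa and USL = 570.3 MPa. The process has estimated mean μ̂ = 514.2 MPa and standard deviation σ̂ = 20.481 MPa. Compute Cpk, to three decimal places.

0.913

Cpu = (USL − μ̂) / (3σ̂) = (570.3 − 514.2) / (3 × 20.481) = 0.9130; Cpl = (μ̂ − LSL) / (3σ̂) = (514.2 − 448.6) / (3 × 20.481) = 1.0677; Cpk = min(Cpu, Cpl) = 0.9130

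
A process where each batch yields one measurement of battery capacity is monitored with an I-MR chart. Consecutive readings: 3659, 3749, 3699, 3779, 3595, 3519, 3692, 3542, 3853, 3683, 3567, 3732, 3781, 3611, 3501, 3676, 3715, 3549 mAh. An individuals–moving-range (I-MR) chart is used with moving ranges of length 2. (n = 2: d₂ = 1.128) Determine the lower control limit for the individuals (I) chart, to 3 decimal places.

3305.465

X̄ = (3659 + 3749 + 3699 + 3779 + 3595 + 3519 + 3692 + 3542 + 3853 + 3683 + 3567 + 3732 + 3781 + 3611 + 3501 + 3676 + 3715 + 3549) / 18 = 3661.2222
Moving ranges: 90, 50, 80, 184, 76, 173, 150, 311, 170, 116, 165, 49, 170, 110, 175, 39, 166; M̄R̄ = 2274.0000 / 17 = 133.7647
LCL = X̄ − 3·M̄R̄/d₂ = 3661.2222 − 3 × 133.7647 / 1.128 = 3305.4650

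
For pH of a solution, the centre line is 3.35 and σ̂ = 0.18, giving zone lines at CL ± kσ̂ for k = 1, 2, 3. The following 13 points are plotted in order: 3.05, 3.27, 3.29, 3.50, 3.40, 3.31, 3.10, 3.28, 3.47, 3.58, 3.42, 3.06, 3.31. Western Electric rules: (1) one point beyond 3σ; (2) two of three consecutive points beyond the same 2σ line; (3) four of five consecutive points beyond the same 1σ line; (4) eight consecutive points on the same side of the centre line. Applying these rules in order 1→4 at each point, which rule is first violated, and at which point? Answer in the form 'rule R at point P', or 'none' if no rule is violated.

none

Zone of each point (C = within 1σ̂, B = 1σ̂–2σ̂, A = 2σ̂–3σ̂, * = beyond 3σ̂; sign = side of CL): 1:-B, 2:-C, 3:-C, 4:+C, 5:+C, 6:-C, 7:-B, 8:-C, 9:+C, 10:+B, 11:+C, 12:-B, 13:-C
No rule fires across all 13 points.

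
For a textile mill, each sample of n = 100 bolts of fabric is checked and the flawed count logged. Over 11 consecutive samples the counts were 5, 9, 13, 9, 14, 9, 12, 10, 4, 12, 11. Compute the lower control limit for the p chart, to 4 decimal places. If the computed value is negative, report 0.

0.0089

p̄ = Σdᵢ / (k·n) = 108 / (11 × 100) = 0.09818
LCL = p̄ − 3·√(p̄(1−p̄)/n) = 0.09818 − 3 × 0.02976 = 0.00891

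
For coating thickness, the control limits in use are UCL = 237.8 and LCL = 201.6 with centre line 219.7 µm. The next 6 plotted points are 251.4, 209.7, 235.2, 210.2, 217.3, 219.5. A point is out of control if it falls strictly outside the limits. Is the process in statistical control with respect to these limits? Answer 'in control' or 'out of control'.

Compare each point to [201.6, 237.8]: sample 1 = 251.4 > UCL.

out of control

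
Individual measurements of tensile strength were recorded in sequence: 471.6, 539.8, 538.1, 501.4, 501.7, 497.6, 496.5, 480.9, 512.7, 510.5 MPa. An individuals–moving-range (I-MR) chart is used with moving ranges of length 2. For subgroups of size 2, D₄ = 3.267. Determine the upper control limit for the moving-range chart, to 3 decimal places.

Moving ranges: 68.2, 1.7, 36.7, 0.3, 4.1, 1.1, 15.6, 31.8, 2.2; M̄R̄ = 161.7000 / 9 = 17.9667
UCL_MR = D₄·M̄R̄ = 3.267 × 17.9667 = 58.6971

58.697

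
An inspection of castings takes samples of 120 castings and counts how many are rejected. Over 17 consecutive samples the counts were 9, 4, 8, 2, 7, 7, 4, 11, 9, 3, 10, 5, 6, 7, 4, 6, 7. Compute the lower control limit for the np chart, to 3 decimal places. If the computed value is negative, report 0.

p̄ = Σdᵢ / (k·n) = 109 / (17 × 120) = 0.05343
LCL = np̄ − 3·√(np̄(1−p̄)) = 6.4118 − 3 × 2.4636 = -0.9789 → 0 (negative, so LCL = 0)

0.000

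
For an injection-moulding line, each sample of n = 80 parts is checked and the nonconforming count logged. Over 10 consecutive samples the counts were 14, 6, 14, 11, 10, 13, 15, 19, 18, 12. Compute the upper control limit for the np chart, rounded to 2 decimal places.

23.16

p̄ = Σdᵢ / (k·n) = 132 / (10 × 80) = 0.16500
UCL = np̄ + 3·√(np̄(1−p̄)) = 13.2000 + 3 × √(13.2000×0.83500) = 13.2000 + 3 × 3.3199 = 23.1598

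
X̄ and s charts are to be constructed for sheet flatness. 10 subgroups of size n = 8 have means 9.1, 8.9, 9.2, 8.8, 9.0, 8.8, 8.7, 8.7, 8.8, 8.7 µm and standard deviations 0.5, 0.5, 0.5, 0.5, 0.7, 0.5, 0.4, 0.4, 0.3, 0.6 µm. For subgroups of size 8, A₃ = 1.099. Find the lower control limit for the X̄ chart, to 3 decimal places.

8.331

X̄̄ = (9.1 + 8.9 + 9.2 + 8.8 + 9.0 + 8.8 + 8.7 + 8.7 + 8.8 + 8.7) / 10 = 8.8700
s̄ = (0.5 + 0.5 + 0.5 + 0.5 + 0.7 + 0.5 + 0.4 + 0.4 + 0.3 + 0.6) / 10 = 0.4900
LCL = X̄̄ − A₃·s̄ = 8.8700 − 1.099 × 0.4900 = 8.3315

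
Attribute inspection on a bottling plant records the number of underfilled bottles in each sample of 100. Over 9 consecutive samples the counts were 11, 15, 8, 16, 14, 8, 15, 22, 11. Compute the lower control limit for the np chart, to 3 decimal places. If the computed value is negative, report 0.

3.135

p̄ = Σdᵢ / (k·n) = 120 / (9 × 100) = 0.13333
LCL = np̄ − 3·√(np̄(1−p̄)) = 13.3333 − 3 × 3.3993 = 3.1353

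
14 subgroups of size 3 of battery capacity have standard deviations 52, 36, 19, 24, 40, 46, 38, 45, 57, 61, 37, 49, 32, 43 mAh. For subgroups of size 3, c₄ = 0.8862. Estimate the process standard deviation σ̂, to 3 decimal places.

46.668

s̄ = (52 + 36 + 19 + 24 + 40 + 46 + 38 + 45 + 57 + 61 + 37 + 49 + 32 + 43) / 14 = 41.3571
σ̂ = s̄ / c₄ = 41.3571 / 0.8862 = 46.6680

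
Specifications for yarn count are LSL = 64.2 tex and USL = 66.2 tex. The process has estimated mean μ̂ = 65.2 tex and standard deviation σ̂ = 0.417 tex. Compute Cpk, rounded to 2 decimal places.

Cpu = (USL − μ̂) / (3σ̂) = (66.2 − 65.2) / (3 × 0.417) = 0.7994; Cpl = (μ̂ − LSL) / (3σ̂) = (65.2 − 64.2) / (3 × 0.417) = 0.7994; Cpk = min(Cpu, Cpl) = 0.7994

0.80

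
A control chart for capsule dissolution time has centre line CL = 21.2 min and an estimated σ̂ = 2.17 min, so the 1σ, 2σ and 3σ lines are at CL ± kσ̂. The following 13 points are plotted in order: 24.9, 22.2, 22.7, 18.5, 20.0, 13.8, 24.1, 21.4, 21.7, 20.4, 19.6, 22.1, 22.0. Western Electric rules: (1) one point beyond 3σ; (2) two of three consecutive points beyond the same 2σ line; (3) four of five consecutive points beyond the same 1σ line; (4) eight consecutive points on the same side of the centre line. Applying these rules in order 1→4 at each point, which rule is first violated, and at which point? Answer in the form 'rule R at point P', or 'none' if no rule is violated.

rule 1 at point 6

Zone of each point (C = within 1σ̂, B = 1σ̂–2σ̂, A = 2σ̂–3σ̂, * = beyond 3σ̂; sign = side of CL): 1:+B, 2:+C, 3:+C, 4:-B, 5:-C, 6:-*, 7:+B, 8:+C, 9:+C, 10:-C, 11:-C, 12:+C, 13:+C
Rule 1 (one point beyond the 3σ limits) is satisfied at point 6.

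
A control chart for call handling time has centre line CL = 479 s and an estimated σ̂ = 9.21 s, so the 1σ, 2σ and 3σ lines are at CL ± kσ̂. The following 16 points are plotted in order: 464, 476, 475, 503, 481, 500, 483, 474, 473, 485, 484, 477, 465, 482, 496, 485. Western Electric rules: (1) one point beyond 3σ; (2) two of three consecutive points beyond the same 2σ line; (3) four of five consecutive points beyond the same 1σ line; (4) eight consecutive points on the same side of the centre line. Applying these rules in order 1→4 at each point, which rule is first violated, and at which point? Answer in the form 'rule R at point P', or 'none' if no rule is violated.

Zone of each point (C = within 1σ̂, B = 1σ̂–2σ̂, A = 2σ̂–3σ̂, * = beyond 3σ̂; sign = side of CL): 1:-B, 2:-C, 3:-C, 4:+A, 5:+C, 6:+A, 7:+C, 8:-C, 9:-C, 10:+C, 11:+C, 12:-C, 13:-B, 14:+C, 15:+B, 16:+C
Rule 2 (two of three consecutive points beyond the same 2σ limit) is satisfied at point 6.

rule 2 at point 6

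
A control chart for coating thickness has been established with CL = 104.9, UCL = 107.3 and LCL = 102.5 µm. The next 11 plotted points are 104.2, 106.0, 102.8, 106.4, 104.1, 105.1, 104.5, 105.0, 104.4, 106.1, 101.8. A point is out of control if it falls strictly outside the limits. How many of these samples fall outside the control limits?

1

Compare each point to [102.5, 107.3]: sample 11 = 101.8 < LCL.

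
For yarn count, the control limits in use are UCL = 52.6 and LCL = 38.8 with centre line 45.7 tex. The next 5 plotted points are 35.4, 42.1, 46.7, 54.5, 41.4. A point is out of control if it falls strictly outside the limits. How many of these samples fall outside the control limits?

2

Compare each point to [38.8, 52.6]: sample 1 = 35.4 < LCL; sample 4 = 54.5 > UCL.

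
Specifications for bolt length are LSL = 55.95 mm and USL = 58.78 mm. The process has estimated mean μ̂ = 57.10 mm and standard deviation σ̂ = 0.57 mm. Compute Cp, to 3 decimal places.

0.827

Cp = (USL − LSL) / (6σ̂) = (58.78 − 55.95) / (6 × 0.57) = 2.8300 / 3.4200 = 0.8275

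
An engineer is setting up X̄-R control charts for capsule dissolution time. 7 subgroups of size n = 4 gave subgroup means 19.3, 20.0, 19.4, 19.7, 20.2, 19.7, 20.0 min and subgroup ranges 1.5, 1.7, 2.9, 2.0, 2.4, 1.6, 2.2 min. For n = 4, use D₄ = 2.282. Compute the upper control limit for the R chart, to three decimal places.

4.662

R̄ = (1.5 + 1.7 + 2.9 + 2.0 + 2.4 + 1.6 + 2.2) / 7 = 14.3000 / 7 = 2.0429
UCL_R = D₄·R̄ = 2.282 × 2.0429 = 4.6618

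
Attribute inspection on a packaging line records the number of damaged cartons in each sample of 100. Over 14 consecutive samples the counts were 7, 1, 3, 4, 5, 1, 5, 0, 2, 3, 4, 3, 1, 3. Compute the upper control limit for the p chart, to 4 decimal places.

p̄ = Σdᵢ / (k·n) = 42 / (14 × 100) = 0.03000
UCL = p̄ + 3·√(p̄(1−p̄)/n) = 0.03000 + 3 × √(0.03000×0.97000/100) = 0.03000 + 3 × 0.01706 = 0.08118

0.0812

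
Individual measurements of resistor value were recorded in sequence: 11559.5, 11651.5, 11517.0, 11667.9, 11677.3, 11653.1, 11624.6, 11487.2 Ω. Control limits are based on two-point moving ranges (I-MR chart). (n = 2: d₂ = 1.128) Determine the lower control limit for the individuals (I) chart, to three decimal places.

11385.576

X̄ = (11559.5 + 11651.5 + 11517.0 + 11667.9 + 11677.3 + 11653.1 + 11624.6 + 11487.2) / 8 = 11604.7625
Moving ranges: 92.0, 134.5, 150.9, 9.4, 24.2, 28.5, 137.4; M̄R̄ = 576.9000 / 7 = 82.4143
LCL = X̄ − 3·M̄R̄/d₂ = 11604.7625 − 3 × 82.4143 / 1.128 = 11385.5756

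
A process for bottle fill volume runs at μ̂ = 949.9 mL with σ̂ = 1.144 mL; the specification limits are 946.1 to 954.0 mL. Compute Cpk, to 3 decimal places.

Cpu = (USL − μ̂) / (3σ̂) = (954.0 − 949.9) / (3 × 1.144) = 1.1946; Cpl = (μ̂ − LSL) / (3σ̂) = (949.9 − 946.1) / (3 × 1.144) = 1.1072; Cpk = min(Cpu, Cpl) = 1.1072

1.107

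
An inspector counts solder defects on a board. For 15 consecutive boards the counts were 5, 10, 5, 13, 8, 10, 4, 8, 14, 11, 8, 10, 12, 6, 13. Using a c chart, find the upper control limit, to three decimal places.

c̄ = (5 + 10 + 5 + 13 + 8 + 10 + 4 + 8 + 14 + 11 + 8 + 10 + 12 + 6 + 13) / 15 = 137 / 15 = 9.1333
UCL = c̄ + 3√c̄ = 9.1333 + 3 × √9.1333 = 9.1333 + 3 × 3.0221 = 18.1998

18.200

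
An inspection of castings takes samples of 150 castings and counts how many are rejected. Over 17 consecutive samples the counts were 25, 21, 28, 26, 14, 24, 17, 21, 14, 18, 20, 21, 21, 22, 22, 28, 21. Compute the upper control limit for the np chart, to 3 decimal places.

34.191

p̄ = Σdᵢ / (k·n) = 363 / (17 × 150) = 0.14235
UCL = np̄ + 3·√(np̄(1−p̄)) = 21.3529 + 3 × √(21.3529×0.85765) = 21.3529 + 3 × 4.2794 = 34.1911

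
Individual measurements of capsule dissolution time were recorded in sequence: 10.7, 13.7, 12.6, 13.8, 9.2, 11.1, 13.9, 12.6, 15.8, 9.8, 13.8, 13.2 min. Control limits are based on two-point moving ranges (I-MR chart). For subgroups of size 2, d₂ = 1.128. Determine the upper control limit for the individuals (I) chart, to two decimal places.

X̄ = (10.7 + 13.7 + 12.6 + 13.8 + 9.2 + 11.1 + 13.9 + 12.6 + 15.8 + 9.8 + 13.8 + 13.2) / 12 = 12.5167
Moving ranges: 3.0, 1.1, 1.2, 4.6, 1.9, 2.8, 1.3, 3.2, 6.0, 4.0, 0.6; M̄R̄ = 29.7000 / 11 = 2.7000
UCL = X̄ + 3·M̄R̄/d₂ = 12.5167 + 3 × 2.7000 / 1.128 = 19.6975

19.70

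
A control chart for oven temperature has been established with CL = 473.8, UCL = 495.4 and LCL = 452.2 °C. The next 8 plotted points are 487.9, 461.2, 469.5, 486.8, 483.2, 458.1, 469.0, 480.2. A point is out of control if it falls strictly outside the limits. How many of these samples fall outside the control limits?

0

All 8 points lie within [452.2, 495.4].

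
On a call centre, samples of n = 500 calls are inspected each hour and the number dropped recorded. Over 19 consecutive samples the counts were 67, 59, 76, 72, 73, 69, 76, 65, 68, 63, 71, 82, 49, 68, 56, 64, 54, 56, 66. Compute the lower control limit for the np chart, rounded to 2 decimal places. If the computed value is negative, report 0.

43.29

p̄ = Σdᵢ / (k·n) = 1254 / (19 × 500) = 0.13200
LCL = np̄ − 3·√(np̄(1−p̄)) = 66.0000 − 3 × 7.5689 = 43.2933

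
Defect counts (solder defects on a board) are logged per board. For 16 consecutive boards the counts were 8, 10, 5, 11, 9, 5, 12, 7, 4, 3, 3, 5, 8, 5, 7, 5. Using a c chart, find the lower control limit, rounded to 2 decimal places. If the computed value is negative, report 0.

c̄ = (8 + 10 + 5 + 11 + 9 + 5 + 12 + 7 + 4 + 3 + 3 + 5 + 8 + 5 + 7 + 5) / 16 = 107 / 16 = 6.6875
LCL = c̄ − 3√c̄ = 6.6875 − 3 × 2.5860 = -1.0706 → 0 (cannot be negative)

0.00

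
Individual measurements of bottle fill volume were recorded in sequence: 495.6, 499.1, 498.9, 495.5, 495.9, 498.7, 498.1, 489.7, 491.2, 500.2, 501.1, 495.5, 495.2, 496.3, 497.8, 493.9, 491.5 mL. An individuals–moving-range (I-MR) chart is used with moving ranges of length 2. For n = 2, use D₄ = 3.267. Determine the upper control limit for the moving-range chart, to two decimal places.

Moving ranges: 3.5, 0.2, 3.4, 0.4, 2.8, 0.6, 8.4, 1.5, 9.0, 0.9, 5.6, 0.3, 1.1, 1.5, 3.9, 2.4; M̄R̄ = 45.5000 / 16 = 2.8438
UCL_MR = D₄·M̄R̄ = 3.267 × 2.8438 = 9.2905

9.29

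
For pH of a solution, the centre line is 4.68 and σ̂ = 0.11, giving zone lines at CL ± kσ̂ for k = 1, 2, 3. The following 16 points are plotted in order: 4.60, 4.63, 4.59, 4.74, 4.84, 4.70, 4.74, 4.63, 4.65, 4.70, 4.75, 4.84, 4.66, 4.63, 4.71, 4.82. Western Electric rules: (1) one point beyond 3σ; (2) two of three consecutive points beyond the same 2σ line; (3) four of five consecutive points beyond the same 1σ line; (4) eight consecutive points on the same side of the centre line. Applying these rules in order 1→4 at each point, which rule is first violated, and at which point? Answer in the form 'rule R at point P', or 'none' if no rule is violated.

none

Zone of each point (C = within 1σ̂, B = 1σ̂–2σ̂, A = 2σ̂–3σ̂, * = beyond 3σ̂; sign = side of CL): 1:-C, 2:-C, 3:-C, 4:+C, 5:+B, 6:+C, 7:+C, 8:-C, 9:-C, 10:+C, 11:+C, 12:+B, 13:-C, 14:-C, 15:+C, 16:+B
No rule fires across all 16 points.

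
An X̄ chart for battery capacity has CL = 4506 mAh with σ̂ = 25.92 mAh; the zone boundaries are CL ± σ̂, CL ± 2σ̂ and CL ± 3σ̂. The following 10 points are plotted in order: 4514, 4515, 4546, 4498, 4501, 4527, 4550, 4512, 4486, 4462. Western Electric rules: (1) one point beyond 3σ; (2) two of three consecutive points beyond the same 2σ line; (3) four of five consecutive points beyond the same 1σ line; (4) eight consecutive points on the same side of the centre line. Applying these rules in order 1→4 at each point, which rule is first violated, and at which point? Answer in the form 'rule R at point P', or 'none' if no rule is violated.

Zone of each point (C = within 1σ̂, B = 1σ̂–2σ̂, A = 2σ̂–3σ̂, * = beyond 3σ̂; sign = side of CL): 1:+C, 2:+C, 3:+B, 4:-C, 5:-C, 6:+C, 7:+B, 8:+C, 9:-C, 10:-B
No rule fires across all 10 points.

none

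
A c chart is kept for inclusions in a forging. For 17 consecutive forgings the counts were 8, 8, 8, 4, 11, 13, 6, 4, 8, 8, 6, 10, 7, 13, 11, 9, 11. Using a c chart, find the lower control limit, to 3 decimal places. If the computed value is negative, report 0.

0.000

c̄ = (8 + 8 + 8 + 4 + 11 + 13 + 6 + 4 + 8 + 8 + 6 + 10 + 7 + 13 + 11 + 9 + 11) / 17 = 145 / 17 = 8.5294
LCL = c̄ − 3√c̄ = 8.5294 − 3 × 2.9205 = -0.2321 → 0 (cannot be negative)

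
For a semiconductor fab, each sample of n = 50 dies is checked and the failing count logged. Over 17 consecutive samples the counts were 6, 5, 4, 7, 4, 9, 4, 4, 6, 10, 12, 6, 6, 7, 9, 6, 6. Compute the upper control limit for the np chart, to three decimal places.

p̄ = Σdᵢ / (k·n) = 111 / (17 × 50) = 0.13059
UCL = np̄ + 3·√(np̄(1−p̄)) = 6.5294 + 3 × √(6.5294×0.86941) = 6.5294 + 3 × 2.3826 = 13.6772

13.677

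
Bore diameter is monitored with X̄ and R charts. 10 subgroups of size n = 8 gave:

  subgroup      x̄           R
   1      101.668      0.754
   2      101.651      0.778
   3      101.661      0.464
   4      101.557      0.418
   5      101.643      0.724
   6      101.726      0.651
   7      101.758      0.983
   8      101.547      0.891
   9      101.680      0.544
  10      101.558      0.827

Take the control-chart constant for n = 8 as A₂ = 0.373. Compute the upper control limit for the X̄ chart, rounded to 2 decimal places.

X̄̄ = (101.668 + 101.651 + 101.661 + 101.557 + 101.643 + 101.726 + 101.758 + 101.547 + 101.680 + 101.558) / 10 = 1016.4490 / 10 = 101.6449
R̄ = (0.754 + 0.778 + 0.464 + 0.418 + 0.724 + 0.651 + 0.983 + 0.891 + 0.544 + 0.827) / 10 = 7.0340 / 10 = 0.7034
UCL = X̄̄ + A₂·R̄ = 101.6449 + 0.373 × 0.7034 = 101.9073

101.91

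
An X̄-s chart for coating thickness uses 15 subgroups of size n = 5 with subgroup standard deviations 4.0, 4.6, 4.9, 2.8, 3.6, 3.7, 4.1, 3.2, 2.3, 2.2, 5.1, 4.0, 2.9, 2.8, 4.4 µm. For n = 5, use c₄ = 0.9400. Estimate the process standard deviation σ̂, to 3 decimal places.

s̄ = (4.0 + 4.6 + 4.9 + 2.8 + 3.6 + 3.7 + 4.1 + 3.2 + 2.3 + 2.2 + 5.1 + 4.0 + 2.9 + 2.8 + 4.4) / 15 = 3.6400
σ̂ = s̄ / c₄ = 3.6400 / 0.9400 = 3.8723

3.872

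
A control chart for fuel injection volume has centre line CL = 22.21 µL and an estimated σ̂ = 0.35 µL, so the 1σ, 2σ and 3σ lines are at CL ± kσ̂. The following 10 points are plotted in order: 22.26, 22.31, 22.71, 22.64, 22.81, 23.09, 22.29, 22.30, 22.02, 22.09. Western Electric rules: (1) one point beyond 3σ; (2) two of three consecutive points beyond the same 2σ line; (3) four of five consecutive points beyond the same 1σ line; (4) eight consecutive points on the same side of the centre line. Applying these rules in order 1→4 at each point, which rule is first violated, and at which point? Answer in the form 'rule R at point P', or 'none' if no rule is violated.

rule 3 at point 6

Zone of each point (C = within 1σ̂, B = 1σ̂–2σ̂, A = 2σ̂–3σ̂, * = beyond 3σ̂; sign = side of CL): 1:+C, 2:+C, 3:+B, 4:+B, 5:+B, 6:+A, 7:+C, 8:+C, 9:-C, 10:-C
Rule 3 (four of five consecutive points beyond the same 1σ limit) is satisfied at point 6.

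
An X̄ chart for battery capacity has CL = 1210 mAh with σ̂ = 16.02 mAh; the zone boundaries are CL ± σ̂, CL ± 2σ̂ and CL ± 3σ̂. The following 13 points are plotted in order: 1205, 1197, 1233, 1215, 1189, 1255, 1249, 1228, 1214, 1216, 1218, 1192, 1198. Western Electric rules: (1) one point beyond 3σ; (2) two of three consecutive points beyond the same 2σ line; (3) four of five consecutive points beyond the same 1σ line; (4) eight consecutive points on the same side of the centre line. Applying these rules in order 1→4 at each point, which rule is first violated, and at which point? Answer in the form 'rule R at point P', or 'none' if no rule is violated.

rule 2 at point 7

Zone of each point (C = within 1σ̂, B = 1σ̂–2σ̂, A = 2σ̂–3σ̂, * = beyond 3σ̂; sign = side of CL): 1:-C, 2:-C, 3:+B, 4:+C, 5:-B, 6:+A, 7:+A, 8:+B, 9:+C, 10:+C, 11:+C, 12:-B, 13:-C
Rule 2 (two of three consecutive points beyond the same 2σ limit) is satisfied at point 7.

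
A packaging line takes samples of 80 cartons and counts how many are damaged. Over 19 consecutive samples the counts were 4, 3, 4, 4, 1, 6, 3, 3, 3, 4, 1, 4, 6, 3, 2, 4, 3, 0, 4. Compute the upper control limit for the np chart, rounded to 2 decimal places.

8.57

p̄ = Σdᵢ / (k·n) = 62 / (19 × 80) = 0.04079
UCL = np̄ + 3·√(np̄(1−p̄)) = 3.2632 + 3 × √(3.2632×0.95921) = 3.2632 + 3 × 1.7692 = 8.5707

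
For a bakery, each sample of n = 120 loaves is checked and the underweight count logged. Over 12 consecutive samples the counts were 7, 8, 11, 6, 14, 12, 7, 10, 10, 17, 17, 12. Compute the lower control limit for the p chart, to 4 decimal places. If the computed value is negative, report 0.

0.0122

p̄ = Σdᵢ / (k·n) = 131 / (12 × 120) = 0.09097
LCL = p̄ − 3·√(p̄(1−p̄)/n) = 0.09097 − 3 × 0.02625 = 0.01222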